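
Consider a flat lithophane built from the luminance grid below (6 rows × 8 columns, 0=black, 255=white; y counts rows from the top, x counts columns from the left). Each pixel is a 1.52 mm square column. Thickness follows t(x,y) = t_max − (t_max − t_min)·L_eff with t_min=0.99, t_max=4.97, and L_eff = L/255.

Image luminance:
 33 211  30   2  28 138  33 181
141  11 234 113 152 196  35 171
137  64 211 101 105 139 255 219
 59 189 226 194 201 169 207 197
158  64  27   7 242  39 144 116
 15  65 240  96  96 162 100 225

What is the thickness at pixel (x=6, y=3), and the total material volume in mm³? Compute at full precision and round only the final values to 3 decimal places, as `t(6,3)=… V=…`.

t(6,3)=1.739 V=328.388

span = t_max - t_min = 4.97 - 0.99 = 3.980
L(6,3) = 207, L_eff = 207/255 = 0.811765
t(6,3) = 4.97 - 3.980·0.811765 = 1.739
Σt over all 6·8 pixels = 906109/6375 ≈ 142.1347451
V = pitch²·Σt = 1.52²·906109/6375 = 328.388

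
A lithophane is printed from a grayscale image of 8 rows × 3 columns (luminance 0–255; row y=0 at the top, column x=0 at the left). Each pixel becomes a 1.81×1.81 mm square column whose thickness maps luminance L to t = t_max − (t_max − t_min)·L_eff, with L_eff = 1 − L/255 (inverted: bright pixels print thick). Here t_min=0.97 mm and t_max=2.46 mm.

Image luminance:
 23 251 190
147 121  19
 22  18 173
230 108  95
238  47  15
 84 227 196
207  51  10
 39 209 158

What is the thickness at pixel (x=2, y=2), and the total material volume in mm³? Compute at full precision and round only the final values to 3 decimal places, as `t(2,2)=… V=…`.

t(2,2)=1.981 V=131.360

span = t_max - t_min = 2.46 - 0.97 = 1.490
L(2,2) = 173, L_eff = 1 - 173/255 = 0.321569 (inverted)
t(2,2) = 2.46 - 1.490·0.321569 = 1.981
Σt over all 8·3 pixels = 511231/12750 ≈ 40.0965490
V = pitch²·Σt = 1.81²·511231/12750 = 131.360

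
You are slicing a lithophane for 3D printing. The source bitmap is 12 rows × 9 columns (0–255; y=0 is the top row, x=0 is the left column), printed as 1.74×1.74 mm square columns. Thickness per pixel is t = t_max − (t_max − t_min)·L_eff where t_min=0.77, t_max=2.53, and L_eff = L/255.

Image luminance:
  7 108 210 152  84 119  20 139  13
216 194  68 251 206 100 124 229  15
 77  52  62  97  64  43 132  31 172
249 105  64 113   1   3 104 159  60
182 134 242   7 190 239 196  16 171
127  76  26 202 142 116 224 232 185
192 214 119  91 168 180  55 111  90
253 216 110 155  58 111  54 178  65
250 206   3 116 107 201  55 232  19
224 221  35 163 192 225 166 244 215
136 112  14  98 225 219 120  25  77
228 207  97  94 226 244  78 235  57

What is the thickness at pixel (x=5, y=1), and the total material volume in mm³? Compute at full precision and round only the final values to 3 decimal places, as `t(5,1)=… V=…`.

t(5,1)=1.840 V=527.691

span = t_max - t_min = 2.53 - 0.77 = 1.760
L(5,1) = 100, L_eff = 100/255 = 0.392157
t(5,1) = 2.53 - 1.760·0.392157 = 1.840
Σt over all 12·9 pixels = 1111121/6375 ≈ 174.2934902
V = pitch²·Σt = 1.74²·1111121/6375 = 527.691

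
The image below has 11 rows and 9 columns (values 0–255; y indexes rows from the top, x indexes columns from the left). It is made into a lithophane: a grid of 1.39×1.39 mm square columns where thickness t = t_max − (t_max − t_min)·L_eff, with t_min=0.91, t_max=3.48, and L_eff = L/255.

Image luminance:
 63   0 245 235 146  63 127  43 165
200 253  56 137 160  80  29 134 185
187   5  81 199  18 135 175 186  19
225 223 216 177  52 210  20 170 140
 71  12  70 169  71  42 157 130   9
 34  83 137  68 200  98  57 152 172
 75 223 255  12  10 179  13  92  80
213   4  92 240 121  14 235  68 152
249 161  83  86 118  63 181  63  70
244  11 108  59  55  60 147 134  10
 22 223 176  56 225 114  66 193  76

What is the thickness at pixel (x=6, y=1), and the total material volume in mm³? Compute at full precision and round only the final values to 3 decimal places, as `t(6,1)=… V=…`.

t(6,1)=3.188 V=439.337

span = t_max - t_min = 3.48 - 0.91 = 2.570
L(6,1) = 29, L_eff = 29/255 = 0.113725
t(6,1) = 3.48 - 2.570·0.113725 = 3.188
Σt over all 11·9 pixels = 966401/4250 ≈ 227.3884706
V = pitch²·Σt = 1.39²·966401/4250 = 439.337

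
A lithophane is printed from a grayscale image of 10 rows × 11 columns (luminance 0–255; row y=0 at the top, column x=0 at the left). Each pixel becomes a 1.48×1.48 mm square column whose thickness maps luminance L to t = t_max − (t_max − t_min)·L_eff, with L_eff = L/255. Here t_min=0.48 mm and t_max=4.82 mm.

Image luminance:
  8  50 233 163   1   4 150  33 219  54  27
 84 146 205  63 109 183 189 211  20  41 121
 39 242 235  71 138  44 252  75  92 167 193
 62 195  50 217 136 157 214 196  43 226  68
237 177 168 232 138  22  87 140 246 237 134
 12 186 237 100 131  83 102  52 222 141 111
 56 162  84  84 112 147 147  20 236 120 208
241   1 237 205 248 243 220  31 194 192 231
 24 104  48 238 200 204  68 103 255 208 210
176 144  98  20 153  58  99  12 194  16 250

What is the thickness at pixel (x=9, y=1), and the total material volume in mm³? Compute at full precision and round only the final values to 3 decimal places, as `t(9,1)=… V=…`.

t(9,1)=4.122 V=605.062

span = t_max - t_min = 4.82 - 0.48 = 4.340
L(9,1) = 41, L_eff = 41/255 = 0.160784
t(9,1) = 4.82 - 4.340·0.160784 = 4.122
Σt over all 10·11 pixels = 586996/2125 ≈ 276.2334118
V = pitch²·Σt = 1.48²·586996/2125 = 605.062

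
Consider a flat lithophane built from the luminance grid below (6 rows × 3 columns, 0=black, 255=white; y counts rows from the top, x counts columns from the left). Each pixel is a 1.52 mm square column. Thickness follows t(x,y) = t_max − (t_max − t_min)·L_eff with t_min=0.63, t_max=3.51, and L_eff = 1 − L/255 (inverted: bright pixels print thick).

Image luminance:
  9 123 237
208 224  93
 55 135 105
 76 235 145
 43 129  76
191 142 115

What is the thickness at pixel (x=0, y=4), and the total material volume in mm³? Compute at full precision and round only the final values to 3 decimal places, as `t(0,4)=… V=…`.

span = t_max - t_min = 3.51 - 0.63 = 2.880
L(0,4) = 43, L_eff = 1 - 43/255 = 0.831373 (inverted)
t(0,4) = 3.51 - 2.880·0.831373 = 1.116
Σt over all 6·3 pixels = 160563/4250 ≈ 37.7795294
V = pitch²·Σt = 1.52²·160563/4250 = 87.286

t(0,4)=1.116 V=87.286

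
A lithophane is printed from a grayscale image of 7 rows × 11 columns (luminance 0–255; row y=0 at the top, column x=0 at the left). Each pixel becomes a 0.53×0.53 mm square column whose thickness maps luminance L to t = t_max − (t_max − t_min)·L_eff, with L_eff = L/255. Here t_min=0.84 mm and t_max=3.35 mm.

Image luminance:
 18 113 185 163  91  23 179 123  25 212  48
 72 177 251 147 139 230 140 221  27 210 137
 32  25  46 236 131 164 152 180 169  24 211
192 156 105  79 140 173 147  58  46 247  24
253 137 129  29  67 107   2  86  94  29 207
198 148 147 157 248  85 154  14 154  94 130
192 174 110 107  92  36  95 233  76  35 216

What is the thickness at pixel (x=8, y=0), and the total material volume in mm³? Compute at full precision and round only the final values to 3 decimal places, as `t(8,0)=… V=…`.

span = t_max - t_min = 3.35 - 0.84 = 2.510
L(8,0) = 25, L_eff = 25/255 = 0.098039
t(8,0) = 3.35 - 2.510·0.098039 = 3.104
Σt over all 7·11 pixels = 1035568/6375 ≈ 162.4420392
V = pitch²·Σt = 0.53²·1035568/6375 = 45.630

t(8,0)=3.104 V=45.630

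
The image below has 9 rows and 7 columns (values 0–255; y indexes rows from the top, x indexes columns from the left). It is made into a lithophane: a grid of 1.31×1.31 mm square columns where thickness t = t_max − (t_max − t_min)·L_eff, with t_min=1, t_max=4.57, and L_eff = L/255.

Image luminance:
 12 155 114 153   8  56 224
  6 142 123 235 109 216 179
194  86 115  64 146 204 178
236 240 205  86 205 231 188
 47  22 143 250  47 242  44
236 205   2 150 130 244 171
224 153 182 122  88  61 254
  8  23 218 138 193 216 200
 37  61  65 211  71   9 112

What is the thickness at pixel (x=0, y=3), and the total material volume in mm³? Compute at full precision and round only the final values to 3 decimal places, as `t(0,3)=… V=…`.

span = t_max - t_min = 4.57 - 1 = 3.570
L(0,3) = 236, L_eff = 236/255 = 0.925490
t(0,3) = 4.57 - 3.570·0.925490 = 1.266
Σt over all 9·7 pixels = 166.264
V = pitch²·Σt = 1.31²·166.264 = 285.326

t(0,3)=1.266 V=285.326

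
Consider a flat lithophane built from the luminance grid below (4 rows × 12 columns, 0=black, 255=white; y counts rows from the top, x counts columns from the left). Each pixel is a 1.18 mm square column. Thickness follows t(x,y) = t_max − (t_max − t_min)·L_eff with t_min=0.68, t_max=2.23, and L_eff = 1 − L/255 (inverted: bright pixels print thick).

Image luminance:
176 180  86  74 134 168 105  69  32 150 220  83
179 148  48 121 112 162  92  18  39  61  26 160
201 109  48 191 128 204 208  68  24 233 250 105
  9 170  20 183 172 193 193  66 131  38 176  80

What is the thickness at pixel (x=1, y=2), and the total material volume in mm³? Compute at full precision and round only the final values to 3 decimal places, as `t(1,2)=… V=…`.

span = t_max - t_min = 2.23 - 0.68 = 1.550
L(1,2) = 109, L_eff = 1 - 109/255 = 0.572549 (inverted)
t(1,2) = 2.23 - 1.550·0.572549 = 1.343
Σt over all 4·12 pixels = 347597/5100 ≈ 68.1562745
V = pitch²·Σt = 1.18²·347597/5100 = 94.901

t(1,2)=1.343 V=94.901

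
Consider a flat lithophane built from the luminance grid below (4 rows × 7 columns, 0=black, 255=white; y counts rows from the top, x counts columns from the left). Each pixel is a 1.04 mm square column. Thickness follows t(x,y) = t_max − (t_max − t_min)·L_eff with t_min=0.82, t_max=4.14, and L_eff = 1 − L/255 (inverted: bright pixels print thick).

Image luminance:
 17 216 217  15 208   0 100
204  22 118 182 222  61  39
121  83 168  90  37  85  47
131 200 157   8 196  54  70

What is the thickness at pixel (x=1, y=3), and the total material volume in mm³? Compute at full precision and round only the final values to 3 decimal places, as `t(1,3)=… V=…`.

t(1,3)=3.424 V=68.037

span = t_max - t_min = 4.14 - 0.82 = 3.320
L(1,3) = 200, L_eff = 1 - 200/255 = 0.215686 (inverted)
t(1,3) = 4.14 - 3.320·0.215686 = 3.424
Σt over all 4·7 pixels = 401014/6375 ≈ 62.9041569
V = pitch²·Σt = 1.04²·401014/6375 = 68.037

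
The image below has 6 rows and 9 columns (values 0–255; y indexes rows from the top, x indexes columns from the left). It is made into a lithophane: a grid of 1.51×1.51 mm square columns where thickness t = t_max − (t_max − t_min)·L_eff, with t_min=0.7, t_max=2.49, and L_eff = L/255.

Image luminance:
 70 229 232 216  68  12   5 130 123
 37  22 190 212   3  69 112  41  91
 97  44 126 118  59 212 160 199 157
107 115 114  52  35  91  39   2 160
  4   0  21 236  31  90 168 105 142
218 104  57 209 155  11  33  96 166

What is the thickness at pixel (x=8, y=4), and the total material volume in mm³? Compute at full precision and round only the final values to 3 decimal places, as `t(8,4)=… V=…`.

t(8,4)=1.493 V=217.032

span = t_max - t_min = 2.49 - 0.7 = 1.790
L(8,4) = 142, L_eff = 142/255 = 0.556863
t(8,4) = 2.49 - 1.790·0.556863 = 1.493
Σt over all 6·9 pixels = 32363/340 ≈ 95.1852941
V = pitch²·Σt = 1.51²·32363/340 = 217.032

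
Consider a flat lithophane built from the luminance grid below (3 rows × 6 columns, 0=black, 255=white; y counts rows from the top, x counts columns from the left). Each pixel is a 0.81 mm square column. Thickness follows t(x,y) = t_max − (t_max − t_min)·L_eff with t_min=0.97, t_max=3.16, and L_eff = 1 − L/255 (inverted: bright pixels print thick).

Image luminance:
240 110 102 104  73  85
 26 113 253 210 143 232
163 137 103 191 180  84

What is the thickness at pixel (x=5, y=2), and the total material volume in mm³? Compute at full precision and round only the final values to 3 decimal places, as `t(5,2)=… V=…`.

span = t_max - t_min = 3.16 - 0.97 = 2.190
L(5,2) = 84, L_eff = 1 - 84/255 = 0.670588 (inverted)
t(5,2) = 3.16 - 2.190·0.670588 = 1.691
Σt over all 3·6 pixels = 334487/8500 ≈ 39.3514118
V = pitch²·Σt = 0.81²·334487/8500 = 25.818

t(5,2)=1.691 V=25.818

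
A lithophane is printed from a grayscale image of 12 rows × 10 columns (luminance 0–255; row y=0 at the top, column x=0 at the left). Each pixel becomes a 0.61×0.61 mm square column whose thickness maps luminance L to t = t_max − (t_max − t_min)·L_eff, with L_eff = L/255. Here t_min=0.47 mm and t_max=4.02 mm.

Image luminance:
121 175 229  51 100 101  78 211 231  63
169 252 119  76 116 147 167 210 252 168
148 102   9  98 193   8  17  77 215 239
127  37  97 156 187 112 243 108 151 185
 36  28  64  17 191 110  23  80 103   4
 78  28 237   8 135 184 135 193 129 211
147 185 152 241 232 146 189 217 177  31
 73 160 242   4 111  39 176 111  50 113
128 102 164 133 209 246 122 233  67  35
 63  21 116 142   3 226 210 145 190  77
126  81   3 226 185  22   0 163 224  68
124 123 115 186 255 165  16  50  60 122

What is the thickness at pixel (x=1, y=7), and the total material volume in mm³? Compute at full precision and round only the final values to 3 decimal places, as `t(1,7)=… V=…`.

span = t_max - t_min = 4.02 - 0.47 = 3.550
L(1,7) = 160, L_eff = 160/255 = 0.627451
t(1,7) = 4.02 - 3.550·0.627451 = 1.793
Σt over all 12·10 pixels = 1375289/5100 ≈ 269.6645098
V = pitch²·Σt = 0.61²·1375289/5100 = 100.342

t(1,7)=1.793 V=100.342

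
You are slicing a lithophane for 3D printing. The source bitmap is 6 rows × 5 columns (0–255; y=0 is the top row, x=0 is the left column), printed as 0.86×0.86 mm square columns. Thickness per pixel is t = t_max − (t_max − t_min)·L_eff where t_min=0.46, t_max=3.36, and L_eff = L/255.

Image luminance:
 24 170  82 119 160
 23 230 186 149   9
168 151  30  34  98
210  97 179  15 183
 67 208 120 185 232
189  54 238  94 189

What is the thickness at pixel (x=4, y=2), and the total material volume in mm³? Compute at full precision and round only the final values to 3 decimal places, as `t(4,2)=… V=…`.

t(4,2)=2.245 V=41.807

span = t_max - t_min = 3.36 - 0.46 = 2.900
L(4,2) = 98, L_eff = 98/255 = 0.384314
t(4,2) = 3.36 - 2.900·0.384314 = 2.245
Σt over all 6·5 pixels = 8479/150 ≈ 56.5266667
V = pitch²·Σt = 0.86²·8479/150 = 41.807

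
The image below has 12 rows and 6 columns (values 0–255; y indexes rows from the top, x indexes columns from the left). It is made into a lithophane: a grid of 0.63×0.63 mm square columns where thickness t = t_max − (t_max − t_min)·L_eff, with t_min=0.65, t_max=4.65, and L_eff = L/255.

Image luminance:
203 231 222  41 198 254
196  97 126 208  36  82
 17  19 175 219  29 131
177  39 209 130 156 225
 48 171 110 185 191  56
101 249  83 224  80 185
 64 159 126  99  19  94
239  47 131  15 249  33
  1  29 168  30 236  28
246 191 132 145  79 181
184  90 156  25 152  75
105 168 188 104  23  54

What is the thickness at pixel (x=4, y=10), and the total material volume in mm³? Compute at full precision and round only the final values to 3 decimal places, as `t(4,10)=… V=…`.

span = t_max - t_min = 4.65 - 0.65 = 4.000
L(4,10) = 152, L_eff = 152/255 = 0.596078
t(4,10) = 4.65 - 4.000·0.596078 = 2.266
Σt over all 12·6 pixels = 16234/85 ≈ 190.9882353
V = pitch²·Σt = 0.63²·16234/85 = 75.803

t(4,10)=2.266 V=75.803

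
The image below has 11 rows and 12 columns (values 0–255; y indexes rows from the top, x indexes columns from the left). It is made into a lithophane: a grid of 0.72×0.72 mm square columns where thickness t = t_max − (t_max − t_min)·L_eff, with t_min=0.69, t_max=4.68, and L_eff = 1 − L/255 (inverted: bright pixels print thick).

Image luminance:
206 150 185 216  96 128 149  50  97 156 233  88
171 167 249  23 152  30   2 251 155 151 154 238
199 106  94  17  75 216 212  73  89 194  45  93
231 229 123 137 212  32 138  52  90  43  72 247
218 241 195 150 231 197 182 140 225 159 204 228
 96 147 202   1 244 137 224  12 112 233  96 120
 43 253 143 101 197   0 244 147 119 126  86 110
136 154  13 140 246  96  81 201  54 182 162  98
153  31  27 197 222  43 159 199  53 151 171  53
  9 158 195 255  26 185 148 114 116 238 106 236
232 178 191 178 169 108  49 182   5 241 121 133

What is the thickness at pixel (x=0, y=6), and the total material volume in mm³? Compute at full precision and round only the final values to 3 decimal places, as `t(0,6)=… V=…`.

t(0,6)=1.363 V=198.689

span = t_max - t_min = 4.68 - 0.69 = 3.990
L(0,6) = 43, L_eff = 1 - 43/255 = 0.831373 (inverted)
t(0,6) = 4.68 - 3.990·0.831373 = 1.363
Σt over all 11·12 pixels = 1628911/4250 ≈ 383.2731765
V = pitch²·Σt = 0.72²·1628911/4250 = 198.689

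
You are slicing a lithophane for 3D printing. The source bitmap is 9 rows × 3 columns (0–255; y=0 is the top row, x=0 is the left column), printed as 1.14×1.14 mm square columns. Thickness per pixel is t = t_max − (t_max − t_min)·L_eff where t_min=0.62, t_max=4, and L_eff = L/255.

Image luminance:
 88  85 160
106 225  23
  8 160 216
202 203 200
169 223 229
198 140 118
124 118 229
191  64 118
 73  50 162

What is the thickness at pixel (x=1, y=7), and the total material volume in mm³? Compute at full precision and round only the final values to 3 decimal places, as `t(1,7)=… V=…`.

span = t_max - t_min = 4 - 0.62 = 3.380
L(1,7) = 64, L_eff = 64/255 = 0.250980
t(1,7) = 4 - 3.380·0.250980 = 3.152
Σt over all 9·3 pixels = 120157/2125 ≈ 56.5444706
V = pitch²·Σt = 1.14²·120157/2125 = 73.485

t(1,7)=3.152 V=73.485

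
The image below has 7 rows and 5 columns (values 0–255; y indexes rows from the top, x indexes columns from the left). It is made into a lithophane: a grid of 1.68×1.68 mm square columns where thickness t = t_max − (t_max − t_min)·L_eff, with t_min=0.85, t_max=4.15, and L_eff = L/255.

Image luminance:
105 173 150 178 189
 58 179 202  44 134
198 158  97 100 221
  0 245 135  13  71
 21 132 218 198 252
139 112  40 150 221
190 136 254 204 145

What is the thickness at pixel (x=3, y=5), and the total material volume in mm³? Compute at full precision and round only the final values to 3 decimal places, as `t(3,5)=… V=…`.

span = t_max - t_min = 4.15 - 0.85 = 3.300
L(3,5) = 150, L_eff = 150/255 = 0.588235
t(3,5) = 4.15 - 3.300·0.588235 = 2.209
Σt over all 7·5 pixels = 135561/1700 ≈ 79.7417647
V = pitch²·Σt = 1.68²·135561/1700 = 225.063

t(3,5)=2.209 V=225.063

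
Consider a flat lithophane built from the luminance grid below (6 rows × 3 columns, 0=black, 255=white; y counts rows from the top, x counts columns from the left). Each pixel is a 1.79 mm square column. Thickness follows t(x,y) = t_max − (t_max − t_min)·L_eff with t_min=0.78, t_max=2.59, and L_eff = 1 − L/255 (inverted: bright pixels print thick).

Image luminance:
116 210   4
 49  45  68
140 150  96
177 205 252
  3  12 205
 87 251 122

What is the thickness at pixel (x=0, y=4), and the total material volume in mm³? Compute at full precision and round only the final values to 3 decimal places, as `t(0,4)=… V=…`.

t(0,4)=0.801 V=94.838

span = t_max - t_min = 2.59 - 0.78 = 1.810
L(0,4) = 3, L_eff = 1 - 3/255 = 0.988235 (inverted)
t(0,4) = 2.59 - 1.810·0.988235 = 0.801
Σt over all 6·3 pixels = 188693/6375 ≈ 29.5989020
V = pitch²·Σt = 1.79²·188693/6375 = 94.838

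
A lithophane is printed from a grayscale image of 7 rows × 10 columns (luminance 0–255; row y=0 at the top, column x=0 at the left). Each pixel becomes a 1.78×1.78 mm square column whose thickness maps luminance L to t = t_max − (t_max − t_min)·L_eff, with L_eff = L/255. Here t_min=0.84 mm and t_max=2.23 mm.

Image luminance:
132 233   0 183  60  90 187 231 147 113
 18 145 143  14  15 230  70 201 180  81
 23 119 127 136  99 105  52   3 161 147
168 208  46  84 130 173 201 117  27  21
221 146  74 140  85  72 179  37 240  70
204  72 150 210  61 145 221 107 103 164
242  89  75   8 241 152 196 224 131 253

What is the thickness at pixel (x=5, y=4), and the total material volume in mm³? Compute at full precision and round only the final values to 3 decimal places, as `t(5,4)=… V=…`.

t(5,4)=1.838 V=340.324

span = t_max - t_min = 2.23 - 0.84 = 1.390
L(5,4) = 72, L_eff = 72/255 = 0.282353
t(5,4) = 2.23 - 1.390·0.282353 = 1.838
Σt over all 7·10 pixels = 1369501/12750 ≈ 107.4118431
V = pitch²·Σt = 1.78²·1369501/12750 = 340.324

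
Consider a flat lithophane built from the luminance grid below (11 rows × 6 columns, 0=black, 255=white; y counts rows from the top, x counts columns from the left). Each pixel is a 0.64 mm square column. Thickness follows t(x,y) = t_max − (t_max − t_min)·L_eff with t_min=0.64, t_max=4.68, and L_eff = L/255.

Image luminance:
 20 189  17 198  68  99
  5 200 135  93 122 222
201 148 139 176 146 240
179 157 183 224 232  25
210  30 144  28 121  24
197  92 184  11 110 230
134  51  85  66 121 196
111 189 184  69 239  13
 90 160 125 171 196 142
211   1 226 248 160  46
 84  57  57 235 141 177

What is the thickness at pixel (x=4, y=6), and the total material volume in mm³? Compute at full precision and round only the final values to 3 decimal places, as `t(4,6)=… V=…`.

span = t_max - t_min = 4.68 - 0.64 = 4.040
L(4,6) = 121, L_eff = 121/255 = 0.474510
t(4,6) = 4.68 - 4.040·0.474510 = 2.763
Σt over all 11·6 pixels = 360642/2125 ≈ 169.7138824
V = pitch²·Σt = 0.64²·360642/2125 = 69.515

t(4,6)=2.763 V=69.515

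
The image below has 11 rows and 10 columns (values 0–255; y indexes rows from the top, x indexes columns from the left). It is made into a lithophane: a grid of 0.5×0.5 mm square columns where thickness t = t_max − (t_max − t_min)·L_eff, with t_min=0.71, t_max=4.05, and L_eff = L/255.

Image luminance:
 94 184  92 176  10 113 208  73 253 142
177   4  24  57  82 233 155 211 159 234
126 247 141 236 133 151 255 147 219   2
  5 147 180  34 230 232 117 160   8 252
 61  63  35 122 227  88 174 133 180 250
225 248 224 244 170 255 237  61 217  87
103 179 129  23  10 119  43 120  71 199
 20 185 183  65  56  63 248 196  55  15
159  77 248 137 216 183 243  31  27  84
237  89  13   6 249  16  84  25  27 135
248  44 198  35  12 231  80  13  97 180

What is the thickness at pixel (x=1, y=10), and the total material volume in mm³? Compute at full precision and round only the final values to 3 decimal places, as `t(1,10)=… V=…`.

t(1,10)=3.474 V=63.862

span = t_max - t_min = 4.05 - 0.71 = 3.340
L(1,10) = 44, L_eff = 44/255 = 0.172549
t(1,10) = 4.05 - 3.340·0.172549 = 3.474
Σt over all 11·10 pixels = 651391/2550 ≈ 255.4474510
V = pitch²·Σt = 0.5²·651391/2550 = 63.862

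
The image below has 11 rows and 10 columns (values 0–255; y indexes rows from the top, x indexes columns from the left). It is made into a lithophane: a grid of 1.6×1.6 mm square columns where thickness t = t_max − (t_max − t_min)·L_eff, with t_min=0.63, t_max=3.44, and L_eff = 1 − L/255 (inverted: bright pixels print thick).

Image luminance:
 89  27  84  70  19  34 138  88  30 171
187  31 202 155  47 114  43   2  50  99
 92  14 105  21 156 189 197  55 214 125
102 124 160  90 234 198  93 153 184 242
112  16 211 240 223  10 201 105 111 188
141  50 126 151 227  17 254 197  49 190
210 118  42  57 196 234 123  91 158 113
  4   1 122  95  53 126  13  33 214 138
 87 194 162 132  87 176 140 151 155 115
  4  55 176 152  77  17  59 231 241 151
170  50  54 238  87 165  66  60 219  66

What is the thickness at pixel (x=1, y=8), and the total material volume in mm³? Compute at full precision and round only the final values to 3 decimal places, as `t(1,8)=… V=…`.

span = t_max - t_min = 3.44 - 0.63 = 2.810
L(1,8) = 194, L_eff = 1 - 194/255 = 0.239216 (inverted)
t(1,8) = 3.44 - 2.810·0.239216 = 2.768
Σt over all 11·10 pixels = 72737/340 ≈ 213.9323529
V = pitch²·Σt = 1.6²·72737/340 = 547.667

t(1,8)=2.768 V=547.667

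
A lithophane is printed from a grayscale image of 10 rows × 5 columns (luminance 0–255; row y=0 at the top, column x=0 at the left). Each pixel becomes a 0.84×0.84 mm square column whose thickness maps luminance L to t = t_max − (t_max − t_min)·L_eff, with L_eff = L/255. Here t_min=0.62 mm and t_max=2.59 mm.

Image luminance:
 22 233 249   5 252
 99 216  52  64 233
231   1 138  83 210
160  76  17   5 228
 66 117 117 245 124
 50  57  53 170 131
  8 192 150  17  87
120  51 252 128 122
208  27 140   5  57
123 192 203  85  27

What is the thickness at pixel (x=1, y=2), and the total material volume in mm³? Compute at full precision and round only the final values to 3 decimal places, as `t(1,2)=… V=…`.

t(1,2)=2.582 V=59.225

span = t_max - t_min = 2.59 - 0.62 = 1.970
L(1,2) = 1, L_eff = 1/255 = 0.003922
t(1,2) = 2.59 - 1.970·0.003922 = 2.582
Σt over all 10·5 pixels = 178362/2125 ≈ 83.9350588
V = pitch²·Σt = 0.84²·178362/2125 = 59.225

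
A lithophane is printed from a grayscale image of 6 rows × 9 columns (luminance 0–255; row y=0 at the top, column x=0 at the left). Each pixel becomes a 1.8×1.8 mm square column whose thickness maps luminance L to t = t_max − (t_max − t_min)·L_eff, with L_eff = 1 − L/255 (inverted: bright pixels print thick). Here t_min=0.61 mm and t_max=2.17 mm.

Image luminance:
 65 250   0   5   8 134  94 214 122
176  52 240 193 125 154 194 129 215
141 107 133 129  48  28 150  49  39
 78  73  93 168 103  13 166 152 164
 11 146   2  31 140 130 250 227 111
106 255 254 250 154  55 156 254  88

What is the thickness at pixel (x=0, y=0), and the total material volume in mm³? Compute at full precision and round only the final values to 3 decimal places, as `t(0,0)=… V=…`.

span = t_max - t_min = 2.17 - 0.61 = 1.560
L(0,0) = 65, L_eff = 1 - 65/255 = 0.745098 (inverted)
t(0,0) = 2.17 - 1.560·0.745098 = 1.008
Σt over all 6·9 pixels = 317419/4250 ≈ 74.6868235
V = pitch²·Σt = 1.8²·317419/4250 = 241.985

t(0,0)=1.008 V=241.985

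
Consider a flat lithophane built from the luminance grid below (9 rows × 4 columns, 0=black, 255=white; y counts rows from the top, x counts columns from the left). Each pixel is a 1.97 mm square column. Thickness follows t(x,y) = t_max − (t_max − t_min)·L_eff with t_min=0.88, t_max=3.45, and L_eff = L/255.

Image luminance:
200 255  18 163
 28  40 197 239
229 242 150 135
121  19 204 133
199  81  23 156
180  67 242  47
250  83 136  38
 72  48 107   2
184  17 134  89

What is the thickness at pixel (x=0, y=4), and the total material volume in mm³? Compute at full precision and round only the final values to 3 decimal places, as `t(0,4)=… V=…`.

span = t_max - t_min = 3.45 - 0.88 = 2.570
L(0,4) = 199, L_eff = 199/255 = 0.780392
t(0,4) = 3.45 - 2.570·0.780392 = 1.444
Σt over all 9·4 pixels = 500851/6375 ≈ 78.5648627
V = pitch²·Σt = 1.97²·500851/6375 = 304.902

t(0,4)=1.444 V=304.902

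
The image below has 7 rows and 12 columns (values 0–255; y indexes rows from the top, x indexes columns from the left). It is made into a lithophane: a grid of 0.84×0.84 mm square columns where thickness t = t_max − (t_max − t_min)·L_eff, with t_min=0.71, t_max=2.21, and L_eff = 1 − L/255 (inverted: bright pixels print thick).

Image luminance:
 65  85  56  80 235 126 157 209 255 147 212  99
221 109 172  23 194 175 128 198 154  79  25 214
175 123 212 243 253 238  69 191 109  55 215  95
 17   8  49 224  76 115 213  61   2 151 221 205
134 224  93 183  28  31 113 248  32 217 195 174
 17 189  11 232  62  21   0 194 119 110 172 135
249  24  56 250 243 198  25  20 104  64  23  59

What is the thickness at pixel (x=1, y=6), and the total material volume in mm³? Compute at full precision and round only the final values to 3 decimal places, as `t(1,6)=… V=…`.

t(1,6)=0.851 V=87.684

span = t_max - t_min = 2.21 - 0.71 = 1.500
L(1,6) = 24, L_eff = 1 - 24/255 = 0.905882 (inverted)
t(1,6) = 2.21 - 1.500·0.905882 = 0.851
Σt over all 7·12 pixels = 105629/850 ≈ 124.2694118
V = pitch²·Σt = 0.84²·105629/850 = 87.684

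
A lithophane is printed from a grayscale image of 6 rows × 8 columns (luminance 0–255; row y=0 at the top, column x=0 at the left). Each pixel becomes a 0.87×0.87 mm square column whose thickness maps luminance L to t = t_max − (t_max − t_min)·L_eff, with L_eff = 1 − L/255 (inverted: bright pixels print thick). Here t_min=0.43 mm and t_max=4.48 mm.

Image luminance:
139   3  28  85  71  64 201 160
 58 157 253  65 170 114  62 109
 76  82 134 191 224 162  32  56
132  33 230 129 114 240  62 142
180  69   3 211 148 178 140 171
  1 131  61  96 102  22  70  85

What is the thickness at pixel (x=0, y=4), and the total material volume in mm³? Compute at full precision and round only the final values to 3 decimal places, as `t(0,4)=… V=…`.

t(0,4)=3.289 V=81.091

span = t_max - t_min = 4.48 - 0.43 = 4.050
L(0,4) = 180, L_eff = 1 - 180/255 = 0.294118 (inverted)
t(0,4) = 4.48 - 4.050·0.294118 = 3.289
Σt over all 6·8 pixels = 18213/170 ≈ 107.1352941
V = pitch²·Σt = 0.87²·18213/170 = 81.091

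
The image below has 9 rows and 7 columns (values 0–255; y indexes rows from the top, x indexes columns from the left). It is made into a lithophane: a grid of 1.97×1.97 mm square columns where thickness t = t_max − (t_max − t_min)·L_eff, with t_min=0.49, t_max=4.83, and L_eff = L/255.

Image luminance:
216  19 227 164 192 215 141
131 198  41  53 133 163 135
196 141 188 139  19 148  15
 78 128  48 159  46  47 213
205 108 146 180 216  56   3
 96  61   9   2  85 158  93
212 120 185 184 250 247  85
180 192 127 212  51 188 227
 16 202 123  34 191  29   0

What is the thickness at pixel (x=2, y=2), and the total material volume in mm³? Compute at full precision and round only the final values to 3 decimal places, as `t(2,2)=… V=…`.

t(2,2)=1.630 V=648.149

span = t_max - t_min = 4.83 - 0.49 = 4.340
L(2,2) = 188, L_eff = 188/255 = 0.737255
t(2,2) = 4.83 - 4.340·0.737255 = 1.630
Σt over all 9·7 pixels = 4258751/25500 ≈ 167.0098431
V = pitch²·Σt = 1.97²·4258751/25500 = 648.149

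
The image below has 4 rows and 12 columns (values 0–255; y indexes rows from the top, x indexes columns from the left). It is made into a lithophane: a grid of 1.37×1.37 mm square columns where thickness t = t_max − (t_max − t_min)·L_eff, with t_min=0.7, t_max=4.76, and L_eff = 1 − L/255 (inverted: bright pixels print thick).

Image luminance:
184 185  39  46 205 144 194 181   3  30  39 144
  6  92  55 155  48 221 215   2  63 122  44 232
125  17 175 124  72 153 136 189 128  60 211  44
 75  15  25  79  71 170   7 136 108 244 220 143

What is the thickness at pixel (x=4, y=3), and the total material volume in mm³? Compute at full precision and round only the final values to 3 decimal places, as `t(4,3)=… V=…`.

span = t_max - t_min = 4.76 - 0.7 = 4.060
L(4,3) = 71, L_eff = 1 - 71/255 = 0.721569 (inverted)
t(4,3) = 4.76 - 4.060·0.721569 = 1.830
Σt over all 4·12 pixels = 253288/2125 ≈ 119.1943529
V = pitch²·Σt = 1.37²·253288/2125 = 223.716

t(4,3)=1.830 V=223.716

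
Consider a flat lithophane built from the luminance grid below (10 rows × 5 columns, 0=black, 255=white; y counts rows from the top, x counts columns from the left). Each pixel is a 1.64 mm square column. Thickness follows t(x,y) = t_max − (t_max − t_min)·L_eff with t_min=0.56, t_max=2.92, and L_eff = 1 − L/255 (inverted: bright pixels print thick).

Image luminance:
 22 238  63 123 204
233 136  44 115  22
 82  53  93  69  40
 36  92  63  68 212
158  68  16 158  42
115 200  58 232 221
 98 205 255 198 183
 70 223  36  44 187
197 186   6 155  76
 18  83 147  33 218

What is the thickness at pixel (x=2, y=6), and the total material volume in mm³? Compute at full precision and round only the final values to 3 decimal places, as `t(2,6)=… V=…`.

t(2,6)=2.920 V=222.022

span = t_max - t_min = 2.92 - 0.56 = 2.360
L(2,6) = 255, L_eff = 1 - 255/255 = 0.000000 (inverted)
t(2,6) = 2.92 - 2.360·0.000000 = 2.920
Σt over all 10·5 pixels = 526246/6375 ≈ 82.5483922
V = pitch²·Σt = 1.64²·526246/6375 = 222.022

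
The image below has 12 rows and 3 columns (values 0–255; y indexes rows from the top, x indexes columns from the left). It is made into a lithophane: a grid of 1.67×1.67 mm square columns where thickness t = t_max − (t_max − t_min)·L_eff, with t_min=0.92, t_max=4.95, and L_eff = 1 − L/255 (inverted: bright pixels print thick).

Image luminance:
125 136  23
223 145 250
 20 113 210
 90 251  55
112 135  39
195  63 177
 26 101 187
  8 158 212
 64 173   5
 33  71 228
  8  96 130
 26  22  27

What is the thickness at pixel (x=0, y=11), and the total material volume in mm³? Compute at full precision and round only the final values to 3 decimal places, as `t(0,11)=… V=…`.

span = t_max - t_min = 4.95 - 0.92 = 4.030
L(0,11) = 26, L_eff = 1 - 26/255 = 0.898039 (inverted)
t(0,11) = 4.95 - 4.030·0.898039 = 1.331
Σt over all 12·3 pixels = 2431171/25500 ≈ 95.3400392
V = pitch²·Σt = 1.67²·2431171/25500 = 265.894

t(0,11)=1.331 V=265.894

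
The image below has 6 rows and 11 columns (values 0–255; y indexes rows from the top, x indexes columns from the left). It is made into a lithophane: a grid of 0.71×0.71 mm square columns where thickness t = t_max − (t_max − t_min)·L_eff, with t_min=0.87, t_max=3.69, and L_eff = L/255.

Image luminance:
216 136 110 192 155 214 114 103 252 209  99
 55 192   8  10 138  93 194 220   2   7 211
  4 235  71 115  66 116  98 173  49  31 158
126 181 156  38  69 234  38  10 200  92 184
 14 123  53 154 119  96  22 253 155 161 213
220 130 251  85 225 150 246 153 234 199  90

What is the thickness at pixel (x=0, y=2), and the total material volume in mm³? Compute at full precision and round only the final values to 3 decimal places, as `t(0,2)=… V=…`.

t(0,2)=3.646 V=74.157

span = t_max - t_min = 3.69 - 0.87 = 2.820
L(0,2) = 4, L_eff = 4/255 = 0.015686
t(0,2) = 3.69 - 2.820·0.015686 = 3.646
Σt over all 6·11 pixels = 125041/850 ≈ 147.1070588
V = pitch²·Σt = 0.71²·125041/850 = 74.157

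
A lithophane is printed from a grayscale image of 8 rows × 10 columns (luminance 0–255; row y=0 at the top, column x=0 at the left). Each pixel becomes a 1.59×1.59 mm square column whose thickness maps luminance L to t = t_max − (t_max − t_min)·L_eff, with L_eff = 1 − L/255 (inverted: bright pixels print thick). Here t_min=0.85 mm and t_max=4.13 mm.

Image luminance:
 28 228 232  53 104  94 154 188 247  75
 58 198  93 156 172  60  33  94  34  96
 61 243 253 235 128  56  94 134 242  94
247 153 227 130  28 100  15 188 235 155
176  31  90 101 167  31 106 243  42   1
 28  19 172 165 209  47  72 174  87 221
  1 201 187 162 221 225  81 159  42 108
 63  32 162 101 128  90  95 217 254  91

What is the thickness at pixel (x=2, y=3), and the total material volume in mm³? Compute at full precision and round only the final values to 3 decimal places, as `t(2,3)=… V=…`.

span = t_max - t_min = 4.13 - 0.85 = 3.280
L(2,3) = 227, L_eff = 1 - 227/255 = 0.109804 (inverted)
t(2,3) = 4.13 - 3.280·0.109804 = 3.770
Σt over all 8·10 pixels = 74782/375 ≈ 199.4186667
V = pitch²·Σt = 1.59²·74782/375 = 504.150

t(2,3)=3.770 V=504.150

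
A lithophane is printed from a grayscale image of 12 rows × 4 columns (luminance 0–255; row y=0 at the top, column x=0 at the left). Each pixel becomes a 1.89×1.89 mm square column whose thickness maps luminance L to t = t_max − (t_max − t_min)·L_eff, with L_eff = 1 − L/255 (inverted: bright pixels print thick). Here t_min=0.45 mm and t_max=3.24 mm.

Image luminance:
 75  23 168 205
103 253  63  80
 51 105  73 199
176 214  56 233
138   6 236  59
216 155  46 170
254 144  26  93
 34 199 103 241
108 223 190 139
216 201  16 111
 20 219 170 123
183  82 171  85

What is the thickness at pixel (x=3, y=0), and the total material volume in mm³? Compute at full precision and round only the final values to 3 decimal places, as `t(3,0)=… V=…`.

t(3,0)=2.693 V=329.399

span = t_max - t_min = 3.24 - 0.45 = 2.790
L(3,0) = 205, L_eff = 1 - 205/255 = 0.196078 (inverted)
t(3,0) = 3.24 - 2.790·0.196078 = 2.693
Σt over all 12·4 pixels = 391911/4250 ≈ 92.2143529
V = pitch²·Σt = 1.89²·391911/4250 = 329.399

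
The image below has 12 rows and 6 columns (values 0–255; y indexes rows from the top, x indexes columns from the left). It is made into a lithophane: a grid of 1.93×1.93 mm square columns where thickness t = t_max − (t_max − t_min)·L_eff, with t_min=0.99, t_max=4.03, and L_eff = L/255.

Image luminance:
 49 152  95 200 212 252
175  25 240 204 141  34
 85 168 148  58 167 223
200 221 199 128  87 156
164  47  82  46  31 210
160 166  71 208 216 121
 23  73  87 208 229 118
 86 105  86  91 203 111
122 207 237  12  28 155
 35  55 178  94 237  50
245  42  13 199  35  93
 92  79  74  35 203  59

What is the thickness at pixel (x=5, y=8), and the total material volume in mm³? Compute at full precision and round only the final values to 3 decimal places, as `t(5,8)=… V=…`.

span = t_max - t_min = 4.03 - 0.99 = 3.040
L(5,8) = 155, L_eff = 155/255 = 0.607843
t(5,8) = 4.03 - 3.040·0.607843 = 2.182
Σt over all 12·6 pixels = 231026/1275 ≈ 181.1968627
V = pitch²·Σt = 1.93²·231026/1275 = 674.940

t(5,8)=2.182 V=674.940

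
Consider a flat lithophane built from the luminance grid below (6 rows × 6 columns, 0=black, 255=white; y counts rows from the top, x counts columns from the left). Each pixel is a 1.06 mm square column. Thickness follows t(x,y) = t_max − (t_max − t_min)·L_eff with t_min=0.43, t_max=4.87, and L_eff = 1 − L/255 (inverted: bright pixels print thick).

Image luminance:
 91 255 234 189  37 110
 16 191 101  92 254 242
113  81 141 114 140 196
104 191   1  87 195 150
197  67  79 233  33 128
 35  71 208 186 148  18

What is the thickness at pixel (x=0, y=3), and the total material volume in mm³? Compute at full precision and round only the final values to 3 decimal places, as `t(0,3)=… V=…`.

span = t_max - t_min = 4.87 - 0.43 = 4.440
L(0,3) = 104, L_eff = 1 - 104/255 = 0.592157 (inverted)
t(0,3) = 4.87 - 4.440·0.592157 = 2.241
Σt over all 6·6 pixels = 207831/2125 ≈ 97.8028235
V = pitch²·Σt = 1.06²·207831/2125 = 109.891

t(0,3)=2.241 V=109.891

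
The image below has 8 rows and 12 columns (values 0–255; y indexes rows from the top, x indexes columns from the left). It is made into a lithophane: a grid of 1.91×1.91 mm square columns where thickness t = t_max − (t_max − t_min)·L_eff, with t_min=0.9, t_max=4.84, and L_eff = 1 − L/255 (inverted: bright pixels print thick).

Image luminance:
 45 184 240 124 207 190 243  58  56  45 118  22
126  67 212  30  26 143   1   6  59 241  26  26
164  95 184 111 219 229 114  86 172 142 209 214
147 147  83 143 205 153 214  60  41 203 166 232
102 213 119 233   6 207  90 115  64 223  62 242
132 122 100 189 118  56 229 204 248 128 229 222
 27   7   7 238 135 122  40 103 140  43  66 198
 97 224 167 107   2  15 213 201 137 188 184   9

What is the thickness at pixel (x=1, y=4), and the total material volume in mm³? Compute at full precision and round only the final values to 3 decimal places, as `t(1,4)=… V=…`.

t(1,4)=4.191 V=1022.655

span = t_max - t_min = 4.84 - 0.9 = 3.940
L(1,4) = 213, L_eff = 1 - 213/255 = 0.164706 (inverted)
t(1,4) = 4.84 - 3.940·0.164706 = 4.191
Σt over all 8·12 pixels = 3574147/12750 ≈ 280.3252549
V = pitch²·Σt = 1.91²·3574147/12750 = 1022.655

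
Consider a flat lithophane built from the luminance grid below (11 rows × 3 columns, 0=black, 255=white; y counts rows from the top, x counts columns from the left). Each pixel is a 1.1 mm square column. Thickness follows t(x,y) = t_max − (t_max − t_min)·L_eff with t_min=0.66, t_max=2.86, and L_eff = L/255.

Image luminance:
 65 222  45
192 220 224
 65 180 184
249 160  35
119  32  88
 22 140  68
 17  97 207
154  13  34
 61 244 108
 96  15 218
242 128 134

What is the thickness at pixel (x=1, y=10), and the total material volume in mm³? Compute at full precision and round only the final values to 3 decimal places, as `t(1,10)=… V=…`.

span = t_max - t_min = 2.86 - 0.66 = 2.200
L(1,10) = 128, L_eff = 128/255 = 0.501961
t(1,10) = 2.86 - 2.200·0.501961 = 1.756
Σt over all 11·3 pixels = 150953/2550 ≈ 59.1972549
V = pitch²·Σt = 1.1²·150953/2550 = 71.629

t(1,10)=1.756 V=71.629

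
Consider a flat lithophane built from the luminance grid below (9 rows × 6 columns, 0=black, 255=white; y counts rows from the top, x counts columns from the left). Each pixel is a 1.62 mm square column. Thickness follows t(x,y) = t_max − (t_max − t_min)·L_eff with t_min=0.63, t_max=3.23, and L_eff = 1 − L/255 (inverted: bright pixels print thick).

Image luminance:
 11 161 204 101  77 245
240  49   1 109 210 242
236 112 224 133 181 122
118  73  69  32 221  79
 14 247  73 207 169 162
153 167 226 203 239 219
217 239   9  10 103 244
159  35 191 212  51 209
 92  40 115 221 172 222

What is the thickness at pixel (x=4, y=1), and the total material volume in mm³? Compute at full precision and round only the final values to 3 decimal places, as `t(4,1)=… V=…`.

span = t_max - t_min = 3.23 - 0.63 = 2.600
L(4,1) = 210, L_eff = 1 - 210/255 = 0.176471 (inverted)
t(4,1) = 3.23 - 2.600·0.176471 = 2.771
Σt over all 9·6 pixels = 291371/2550 ≈ 114.2631373
V = pitch²·Σt = 1.62²·291371/2550 = 299.872

t(4,1)=2.771 V=299.872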